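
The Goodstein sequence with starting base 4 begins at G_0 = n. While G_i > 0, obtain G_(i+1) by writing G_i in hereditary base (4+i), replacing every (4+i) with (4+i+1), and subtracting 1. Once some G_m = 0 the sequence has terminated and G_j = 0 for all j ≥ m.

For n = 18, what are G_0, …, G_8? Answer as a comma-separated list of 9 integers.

18, 26, 36, 48, 53, 58, 63, 68, 73

step 0: 18 = 4^2 + 2; sub 5 for 4: 5^2 + 2; = 27; G_1 = 27−1 = 26
step 1: 26 = 5^2 + 1; sub 6 for 5: 6^2 + 1; = 37; G_2 = 37−1 = 36
step 2: 36 = 6^2; sub 7 for 6: 7^2; = 49; G_3 = 49−1 = 48
step 3: 48 = 6·7 + 6; sub 8 for 7: 6·8 + 6; = 54; G_4 = 54−1 = 53
step 4: 53 = 6·8 + 5; sub 9 for 8: 6·9 + 5; = 59; G_5 = 59−1 = 58
step 5: 58 = 6·9 + 4; sub 10 for 9: 6·10 + 4; = 64; G_6 = 64−1 = 63
step 6: 63 = 6·10 + 3; sub 11 for 10: 6·11 + 3; = 69; G_7 = 69−1 = 68
step 7: 68 = 6·11 + 2; sub 12 for 11: 6·12 + 2; = 74; G_8 = 74−1 = 73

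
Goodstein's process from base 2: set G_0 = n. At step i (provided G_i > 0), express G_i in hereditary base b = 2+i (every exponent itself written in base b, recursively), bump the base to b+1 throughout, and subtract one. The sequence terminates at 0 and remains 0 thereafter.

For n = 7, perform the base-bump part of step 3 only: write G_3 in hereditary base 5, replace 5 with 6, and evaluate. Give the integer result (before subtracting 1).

46658

7 —HB2→ 2^2 + 2 + 1 —bump→ 3^3 + 3 + 1 = 31 —(−1)→ 30
30 —HB3→ 3^3 + 3 —bump→ 4^4 + 4 = 260 —(−1)→ 259
259 —HB4→ 4^4 + 3 —bump→ 5^5 + 3 = 3128 —(−1)→ 3127
3127 —HB5→ 5^5 + 2 —bump→ 6^6 + 2 = 46658 —(−1)→ 46657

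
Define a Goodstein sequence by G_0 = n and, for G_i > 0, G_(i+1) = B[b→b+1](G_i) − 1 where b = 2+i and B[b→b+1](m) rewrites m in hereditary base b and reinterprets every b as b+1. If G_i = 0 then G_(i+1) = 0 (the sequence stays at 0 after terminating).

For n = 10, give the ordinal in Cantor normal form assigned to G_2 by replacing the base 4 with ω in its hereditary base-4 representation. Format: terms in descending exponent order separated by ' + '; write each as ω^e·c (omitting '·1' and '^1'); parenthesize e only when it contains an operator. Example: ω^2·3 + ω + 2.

ω^(ω + 1) + 1

G_0=10  [base 2] 2^(2 + 1) + 2  →[2↦3]→  3^(3 + 1) + 3 = 84  −1 ⇒ G_1=83
G_1=83  [base 3] 3^(3 + 1) + 2  →[3↦4]→  4^(4 + 1) + 2 = 1026  −1 ⇒ G_2=1025
G_2=1025  [base 4] 4^(4 + 1) + 1  →[4↦5]→  5^(5 + 1) + 1 = 15626  −1 ⇒ G_3=15625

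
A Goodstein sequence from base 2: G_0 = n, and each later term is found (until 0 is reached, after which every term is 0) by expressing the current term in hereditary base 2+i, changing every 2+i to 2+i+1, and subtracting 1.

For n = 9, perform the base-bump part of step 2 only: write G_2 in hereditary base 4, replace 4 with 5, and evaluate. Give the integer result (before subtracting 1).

base 2: 9 = 2^(2 + 1) + 1; at 3: 3^(3 + 1) + 1 = 82; next = 81
base 3: 81 = 3^(3 + 1); at 4: 4^(4 + 1) = 1024; next = 1023
base 4: 1023 = 3·4^4 + 3·4^3 + 3·4^2 + 3·4 + 3; at 5: 3·5^5 + 3·5^3 + 3·5^2 + 3·5 + 3 = 9843; next = 9842

9843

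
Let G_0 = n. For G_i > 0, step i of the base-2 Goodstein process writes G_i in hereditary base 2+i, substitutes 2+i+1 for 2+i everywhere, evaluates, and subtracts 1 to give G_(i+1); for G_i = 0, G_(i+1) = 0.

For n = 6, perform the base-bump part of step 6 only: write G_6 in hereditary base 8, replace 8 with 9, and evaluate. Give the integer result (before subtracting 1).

332148

(0) 6|_2 = 2^2 + 2 ↦ 3^3 + 3|_3 = 30 ⇒ 29
(1) 29|_3 = 3^3 + 2 ↦ 4^4 + 2|_4 = 258 ⇒ 257
(2) 257|_4 = 4^4 + 1 ↦ 5^5 + 1|_5 = 3126 ⇒ 3125
(3) 3125|_5 = 5^5 ↦ 6^6|_6 = 46656 ⇒ 46655
(4) 46655|_6 = 5·6^5 + 5·6^4 + 5·6^3 + 5·6^2 + 5·6 + 5 ↦ 5·7^5 + 5·7^4 + 5·7^3 + 5·7^2 + 5·7 + 5|_7 = 98040 ⇒ 98039
(5) 98039|_7 = 5·7^5 + 5·7^4 + 5·7^3 + 5·7^2 + 5·7 + 4 ↦ 5·8^5 + 5·8^4 + 5·8^3 + 5·8^2 + 5·8 + 4|_8 = 187244 ⇒ 187243
(6) 187243|_8 = 5·8^5 + 5·8^4 + 5·8^3 + 5·8^2 + 5·8 + 3 ↦ 5·9^5 + 5·9^4 + 5·9^3 + 5·9^2 + 5·9 + 3|_9 = 332148 ⇒ 332147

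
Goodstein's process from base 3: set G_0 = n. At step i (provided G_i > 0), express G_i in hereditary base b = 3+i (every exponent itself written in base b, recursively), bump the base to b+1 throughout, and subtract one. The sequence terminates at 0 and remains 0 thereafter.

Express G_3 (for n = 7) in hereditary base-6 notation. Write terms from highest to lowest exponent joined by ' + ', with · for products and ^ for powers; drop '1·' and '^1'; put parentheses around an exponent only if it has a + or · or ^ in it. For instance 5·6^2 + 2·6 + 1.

(0) 7|_3 = 2·3 + 1 ↦ 2·4 + 1|_4 = 9 ⇒ 8
(1) 8|_4 = 2·4 ↦ 2·5|_5 = 10 ⇒ 9
(2) 9|_5 = 5 + 4 ↦ 6 + 4|_6 = 10 ⇒ 9
(3) 9|_6 = 6 + 3 ↦ 7 + 3|_7 = 10 ⇒ 9

6 + 3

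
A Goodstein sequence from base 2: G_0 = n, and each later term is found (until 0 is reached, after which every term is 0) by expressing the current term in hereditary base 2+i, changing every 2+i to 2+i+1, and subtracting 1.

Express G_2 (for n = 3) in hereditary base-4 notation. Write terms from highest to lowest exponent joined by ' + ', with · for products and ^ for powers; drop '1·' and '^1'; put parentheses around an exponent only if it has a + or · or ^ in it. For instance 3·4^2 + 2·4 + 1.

base 2: 3 = 2 + 1; at 3: 3 + 1 = 4; next = 3
base 3: 3 = 3; at 4: 4 = 4; next = 3

3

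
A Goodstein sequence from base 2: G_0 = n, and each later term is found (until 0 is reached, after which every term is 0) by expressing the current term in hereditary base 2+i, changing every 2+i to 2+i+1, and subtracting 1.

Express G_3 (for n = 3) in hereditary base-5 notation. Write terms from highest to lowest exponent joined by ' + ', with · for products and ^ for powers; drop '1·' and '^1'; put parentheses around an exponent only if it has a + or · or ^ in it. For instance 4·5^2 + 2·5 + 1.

2

base 2: 3 = 2 + 1; at 3: 3 + 1 = 4; next = 3
base 3: 3 = 3; at 4: 4 = 4; next = 3
base 4: 3 = 3; at 5: 3 = 3; next = 2
base 5: 2 = 2; at 6: 2 = 2; next = 1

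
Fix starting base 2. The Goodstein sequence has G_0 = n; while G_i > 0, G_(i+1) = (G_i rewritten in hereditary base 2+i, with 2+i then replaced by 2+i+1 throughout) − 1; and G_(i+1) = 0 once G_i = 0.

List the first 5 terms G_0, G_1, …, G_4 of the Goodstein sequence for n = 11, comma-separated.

[0] 11 ≡ 2^(2 + 1) + 2 + 1 (base 2). Lift 3: 85. −1: 84.
[1] 84 ≡ 3^(3 + 1) + 3 (base 3). Lift 4: 1028. −1: 1027.
[2] 1027 ≡ 4^(4 + 1) + 3 (base 4). Lift 5: 15628. −1: 15627.
[3] 15627 ≡ 5^(5 + 1) + 2 (base 5). Lift 6: 279938. −1: 279937.

11, 84, 1027, 15627, 279937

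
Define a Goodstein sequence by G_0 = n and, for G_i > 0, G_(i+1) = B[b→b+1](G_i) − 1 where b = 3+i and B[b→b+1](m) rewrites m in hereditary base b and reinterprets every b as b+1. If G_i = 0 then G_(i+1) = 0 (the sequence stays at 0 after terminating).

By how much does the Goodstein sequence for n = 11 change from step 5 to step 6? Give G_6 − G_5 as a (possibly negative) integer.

step 0: 11 = 3^2 + 2; sub 4 for 3: 4^2 + 2; = 18; G_1 = 18−1 = 17
step 1: 17 = 4^2 + 1; sub 5 for 4: 5^2 + 1; = 26; G_2 = 26−1 = 25
step 2: 25 = 5^2; sub 6 for 5: 6^2; = 36; G_3 = 36−1 = 35
step 3: 35 = 5·6 + 5; sub 7 for 6: 5·7 + 5; = 40; G_4 = 40−1 = 39
step 4: 39 = 5·7 + 4; sub 8 for 7: 5·8 + 4; = 44; G_5 = 44−1 = 43
step 5: 43 = 5·8 + 3; sub 9 for 8: 5·9 + 3; = 48; G_6 = 48−1 = 47

4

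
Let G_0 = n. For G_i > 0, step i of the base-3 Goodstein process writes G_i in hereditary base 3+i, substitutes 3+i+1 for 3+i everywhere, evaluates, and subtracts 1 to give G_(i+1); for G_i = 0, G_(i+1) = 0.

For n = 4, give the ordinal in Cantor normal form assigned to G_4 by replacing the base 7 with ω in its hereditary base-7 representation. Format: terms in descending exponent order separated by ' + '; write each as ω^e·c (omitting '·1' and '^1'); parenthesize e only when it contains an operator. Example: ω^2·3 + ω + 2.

2

step 0: 4 = 3 + 1; sub 4 for 3: 4 + 1; = 5; G_1 = 5−1 = 4
step 1: 4 = 4; sub 5 for 4: 5; = 5; G_2 = 5−1 = 4
step 2: 4 = 4; sub 6 for 5: 4; = 4; G_3 = 4−1 = 3
step 3: 3 = 3; sub 7 for 6: 3; = 3; G_4 = 3−1 = 2
step 4: 2 = 2; sub 8 for 7: 2; = 2; G_5 = 2−1 = 1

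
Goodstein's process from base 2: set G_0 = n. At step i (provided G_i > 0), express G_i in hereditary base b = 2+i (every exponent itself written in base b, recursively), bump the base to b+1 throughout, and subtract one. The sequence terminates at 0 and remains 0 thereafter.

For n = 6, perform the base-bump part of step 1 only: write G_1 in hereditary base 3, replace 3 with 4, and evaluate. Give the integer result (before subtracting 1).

258

[0] 6 ≡ 2^2 + 2 (base 2). Lift 3: 30. −1: 29.
[1] 29 ≡ 3^3 + 2 (base 3). Lift 4: 258. −1: 257.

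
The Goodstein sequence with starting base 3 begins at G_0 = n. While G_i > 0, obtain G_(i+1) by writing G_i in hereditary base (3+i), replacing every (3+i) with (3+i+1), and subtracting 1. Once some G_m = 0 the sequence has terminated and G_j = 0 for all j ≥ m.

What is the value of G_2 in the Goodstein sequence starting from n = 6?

7

step 0: 6 = 2·3; sub 4 for 3: 2·4; = 8; G_1 = 8−1 = 7
step 1: 7 = 4 + 3; sub 5 for 4: 5 + 3; = 8; G_2 = 8−1 = 7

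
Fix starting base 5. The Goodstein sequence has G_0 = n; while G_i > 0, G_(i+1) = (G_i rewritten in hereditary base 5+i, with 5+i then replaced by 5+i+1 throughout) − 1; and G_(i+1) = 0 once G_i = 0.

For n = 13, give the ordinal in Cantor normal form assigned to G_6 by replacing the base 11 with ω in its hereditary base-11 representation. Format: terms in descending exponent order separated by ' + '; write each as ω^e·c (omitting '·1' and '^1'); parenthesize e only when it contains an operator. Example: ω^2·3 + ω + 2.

ω + 6

base 5: 13 = 2·5 + 3; at 6: 2·6 + 3 = 15; next = 14
base 6: 14 = 2·6 + 2; at 7: 2·7 + 2 = 16; next = 15
base 7: 15 = 2·7 + 1; at 8: 2·8 + 1 = 17; next = 16
base 8: 16 = 2·8; at 9: 2·9 = 18; next = 17
base 9: 17 = 9 + 8; at 10: 10 + 8 = 18; next = 17
base 10: 17 = 10 + 7; at 11: 11 + 7 = 18; next = 17
base 11: 17 = 11 + 6; at 12: 12 + 6 = 18; next = 17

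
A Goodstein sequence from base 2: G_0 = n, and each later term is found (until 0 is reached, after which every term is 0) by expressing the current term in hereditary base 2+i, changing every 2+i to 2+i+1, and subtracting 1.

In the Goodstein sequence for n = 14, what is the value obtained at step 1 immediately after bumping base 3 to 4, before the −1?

G_0=14  [base 2] 2^(2 + 1) + 2^2 + 2  →[2↦3]→  3^(3 + 1) + 3^3 + 3 = 111  −1 ⇒ G_1=110
G_1=110  [base 3] 3^(3 + 1) + 3^3 + 2  →[3↦4]→  4^(4 + 1) + 4^4 + 2 = 1282  −1 ⇒ G_2=1281

1282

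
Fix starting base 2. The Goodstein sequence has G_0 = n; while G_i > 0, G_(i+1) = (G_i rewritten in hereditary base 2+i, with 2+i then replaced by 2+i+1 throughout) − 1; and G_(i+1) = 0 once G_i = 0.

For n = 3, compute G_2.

[0] 3 ≡ 2 + 1 (base 2). Lift 3: 4. −1: 3.
[1] 3 ≡ 3 (base 3). Lift 4: 4. −1: 3.
[2] 3 ≡ 3 (base 4). Lift 5: 3. −1: 2.

3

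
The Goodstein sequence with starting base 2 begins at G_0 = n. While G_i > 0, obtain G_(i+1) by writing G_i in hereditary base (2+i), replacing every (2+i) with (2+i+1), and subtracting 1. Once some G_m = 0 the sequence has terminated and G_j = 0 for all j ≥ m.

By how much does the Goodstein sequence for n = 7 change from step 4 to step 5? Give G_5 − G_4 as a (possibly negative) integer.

776886

base 2: 7 = 2^2 + 2 + 1; at 3: 3^3 + 3 + 1 = 31; next = 30
base 3: 30 = 3^3 + 3; at 4: 4^4 + 4 = 260; next = 259
base 4: 259 = 4^4 + 3; at 5: 5^5 + 3 = 3128; next = 3127
base 5: 3127 = 5^5 + 2; at 6: 6^6 + 2 = 46658; next = 46657
base 6: 46657 = 6^6 + 1; at 7: 7^7 + 1 = 823544; next = 823543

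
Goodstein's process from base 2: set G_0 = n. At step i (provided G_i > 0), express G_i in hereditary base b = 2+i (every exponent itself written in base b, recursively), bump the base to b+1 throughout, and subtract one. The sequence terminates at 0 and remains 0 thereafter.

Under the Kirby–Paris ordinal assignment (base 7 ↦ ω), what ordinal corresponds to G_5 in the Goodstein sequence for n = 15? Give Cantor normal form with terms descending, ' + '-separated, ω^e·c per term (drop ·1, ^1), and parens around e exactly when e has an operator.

ω^(ω + 1) + ω^ω

(0) 15|_2 = 2^(2 + 1) + 2^2 + 2 + 1 ↦ 3^(3 + 1) + 3^3 + 3 + 1|_3 = 112 ⇒ 111
(1) 111|_3 = 3^(3 + 1) + 3^3 + 3 ↦ 4^(4 + 1) + 4^4 + 4|_4 = 1284 ⇒ 1283
(2) 1283|_4 = 4^(4 + 1) + 4^4 + 3 ↦ 5^(5 + 1) + 5^5 + 3|_5 = 18753 ⇒ 18752
(3) 18752|_5 = 5^(5 + 1) + 5^5 + 2 ↦ 6^(6 + 1) + 6^6 + 2|_6 = 326594 ⇒ 326593
(4) 326593|_6 = 6^(6 + 1) + 6^6 + 1 ↦ 7^(7 + 1) + 7^7 + 1|_7 = 6588345 ⇒ 6588344
(5) 6588344|_7 = 7^(7 + 1) + 7^7 ↦ 8^(8 + 1) + 8^8|_8 = 150994944 ⇒ 150994943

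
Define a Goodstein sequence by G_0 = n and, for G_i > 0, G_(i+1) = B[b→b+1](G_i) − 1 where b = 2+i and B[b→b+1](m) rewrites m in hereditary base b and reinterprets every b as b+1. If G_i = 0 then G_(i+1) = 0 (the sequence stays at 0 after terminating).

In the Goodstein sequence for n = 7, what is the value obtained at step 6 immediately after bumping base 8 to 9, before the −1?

base 2: 7 = 2^2 + 2 + 1; at 3: 3^3 + 3 + 1 = 31; next = 30
base 3: 30 = 3^3 + 3; at 4: 4^4 + 4 = 260; next = 259
base 4: 259 = 4^4 + 3; at 5: 5^5 + 3 = 3128; next = 3127
base 5: 3127 = 5^5 + 2; at 6: 6^6 + 2 = 46658; next = 46657
base 6: 46657 = 6^6 + 1; at 7: 7^7 + 1 = 823544; next = 823543
base 7: 823543 = 7^7; at 8: 8^8 = 16777216; next = 16777215
base 8: 16777215 = 7·8^7 + 7·8^6 + 7·8^5 + 7·8^4 + 7·8^3 + 7·8^2 + 7·8 + 7; at 9: 7·9^7 + 7·9^6 + 7·9^5 + 7·9^4 + 7·9^3 + 7·9^2 + 7·9 + 7 = 37665880; next = 37665879

37665880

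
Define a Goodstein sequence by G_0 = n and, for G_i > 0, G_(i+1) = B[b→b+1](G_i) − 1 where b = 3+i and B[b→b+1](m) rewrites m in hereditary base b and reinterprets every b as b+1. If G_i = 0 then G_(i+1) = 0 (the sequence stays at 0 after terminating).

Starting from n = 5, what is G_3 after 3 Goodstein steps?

i=0: 5 = 3 + 2 (b=3); 3→4: 4 + 2 = 6; 6−1 = 5
i=1: 5 = 4 + 1 (b=4); 4→5: 5 + 1 = 6; 6−1 = 5
i=2: 5 = 5 (b=5); 5→6: 6 = 6; 6−1 = 5
i=3: 5 = 5 (b=6); 6→7: 5 = 5; 5−1 = 4

5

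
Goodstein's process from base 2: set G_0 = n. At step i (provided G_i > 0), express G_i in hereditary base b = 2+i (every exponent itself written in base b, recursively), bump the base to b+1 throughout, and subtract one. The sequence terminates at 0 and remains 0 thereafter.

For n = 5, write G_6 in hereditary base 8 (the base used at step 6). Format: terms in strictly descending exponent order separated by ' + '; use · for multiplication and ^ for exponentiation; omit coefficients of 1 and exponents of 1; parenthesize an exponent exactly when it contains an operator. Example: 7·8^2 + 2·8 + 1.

5 —HB2→ 2^2 + 1 —bump→ 3^3 + 1 = 28 —(−1)→ 27
27 —HB3→ 3^3 —bump→ 4^4 = 256 —(−1)→ 255
255 —HB4→ 3·4^3 + 3·4^2 + 3·4 + 3 —bump→ 3·5^3 + 3·5^2 + 3·5 + 3 = 468 —(−1)→ 467
467 —HB5→ 3·5^3 + 3·5^2 + 3·5 + 2 —bump→ 3·6^3 + 3·6^2 + 3·6 + 2 = 776 —(−1)→ 775
775 —HB6→ 3·6^3 + 3·6^2 + 3·6 + 1 —bump→ 3·7^3 + 3·7^2 + 3·7 + 1 = 1198 —(−1)→ 1197
1197 —HB7→ 3·7^3 + 3·7^2 + 3·7 —bump→ 3·8^3 + 3·8^2 + 3·8 = 1752 —(−1)→ 1751
1751 —HB8→ 3·8^3 + 3·8^2 + 2·8 + 7 —bump→ 3·9^3 + 3·9^2 + 2·9 + 7 = 2455 —(−1)→ 2454

3·8^3 + 3·8^2 + 2·8 + 7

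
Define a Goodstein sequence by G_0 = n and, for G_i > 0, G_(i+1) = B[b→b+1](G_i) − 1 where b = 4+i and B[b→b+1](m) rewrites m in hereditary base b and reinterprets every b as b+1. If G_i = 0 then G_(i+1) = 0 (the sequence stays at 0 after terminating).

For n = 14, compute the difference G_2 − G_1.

base 4: 14 = 3·4 + 2; at 5: 3·5 + 2 = 17; next = 16
base 5: 16 = 3·5 + 1; at 6: 3·6 + 1 = 19; next = 18

2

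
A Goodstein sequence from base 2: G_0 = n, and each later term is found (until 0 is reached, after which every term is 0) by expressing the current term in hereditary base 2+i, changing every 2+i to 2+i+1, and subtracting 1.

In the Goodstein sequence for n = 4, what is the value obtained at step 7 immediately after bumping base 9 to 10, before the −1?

base 2: 4 = 2^2; at 3: 3^3 = 27; next = 26
base 3: 26 = 2·3^2 + 2·3 + 2; at 4: 2·4^2 + 2·4 + 2 = 42; next = 41
base 4: 41 = 2·4^2 + 2·4 + 1; at 5: 2·5^2 + 2·5 + 1 = 61; next = 60
base 5: 60 = 2·5^2 + 2·5; at 6: 2·6^2 + 2·6 = 84; next = 83
base 6: 83 = 2·6^2 + 6 + 5; at 7: 2·7^2 + 7 + 5 = 110; next = 109
base 7: 109 = 2·7^2 + 7 + 4; at 8: 2·8^2 + 8 + 4 = 140; next = 139
base 8: 139 = 2·8^2 + 8 + 3; at 9: 2·9^2 + 9 + 3 = 174; next = 173
base 9: 173 = 2·9^2 + 9 + 2; at 10: 2·10^2 + 10 + 2 = 212; next = 211

212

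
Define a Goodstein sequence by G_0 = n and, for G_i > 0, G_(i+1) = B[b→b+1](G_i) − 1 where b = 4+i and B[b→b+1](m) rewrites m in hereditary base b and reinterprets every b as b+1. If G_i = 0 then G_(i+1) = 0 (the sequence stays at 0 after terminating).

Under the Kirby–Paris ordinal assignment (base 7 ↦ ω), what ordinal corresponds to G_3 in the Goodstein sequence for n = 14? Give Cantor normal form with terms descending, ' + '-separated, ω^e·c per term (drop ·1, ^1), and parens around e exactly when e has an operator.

G_0 = 14. HB_4(14) = 3·4 + 2. Bump = 17. G_1 = 16.
G_1 = 16. HB_5(16) = 3·5 + 1. Bump = 19. G_2 = 18.
G_2 = 18. HB_6(18) = 3·6. Bump = 21. G_3 = 20.
G_3 = 20. HB_7(20) = 2·7 + 6. Bump = 22. G_4 = 21.

ω·2 + 6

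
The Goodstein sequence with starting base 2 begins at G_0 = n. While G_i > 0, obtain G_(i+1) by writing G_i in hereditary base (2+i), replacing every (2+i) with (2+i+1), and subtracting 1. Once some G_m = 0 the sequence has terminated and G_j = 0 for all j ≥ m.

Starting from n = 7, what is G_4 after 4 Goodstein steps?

46657

step 0: 7 = 2^2 + 2 + 1; sub 3 for 2: 3^3 + 3 + 1; = 31; G_1 = 31−1 = 30
step 1: 30 = 3^3 + 3; sub 4 for 3: 4^4 + 4; = 260; G_2 = 260−1 = 259
step 2: 259 = 4^4 + 3; sub 5 for 4: 5^5 + 3; = 3128; G_3 = 3128−1 = 3127
step 3: 3127 = 5^5 + 2; sub 6 for 5: 6^6 + 2; = 46658; G_4 = 46658−1 = 46657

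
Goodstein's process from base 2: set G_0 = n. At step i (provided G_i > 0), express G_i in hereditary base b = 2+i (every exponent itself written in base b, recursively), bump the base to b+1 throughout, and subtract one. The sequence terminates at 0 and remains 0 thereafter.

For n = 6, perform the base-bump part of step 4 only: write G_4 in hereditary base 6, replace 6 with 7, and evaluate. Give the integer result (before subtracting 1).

[0] 6 ≡ 2^2 + 2 (base 2). Lift 3: 30. −1: 29.
[1] 29 ≡ 3^3 + 2 (base 3). Lift 4: 258. −1: 257.
[2] 257 ≡ 4^4 + 1 (base 4). Lift 5: 3126. −1: 3125.
[3] 3125 ≡ 5^5 (base 5). Lift 6: 46656. −1: 46655.
[4] 46655 ≡ 5·6^5 + 5·6^4 + 5·6^3 + 5·6^2 + 5·6 + 5 (base 6). Lift 7: 98040. −1: 98039.

98040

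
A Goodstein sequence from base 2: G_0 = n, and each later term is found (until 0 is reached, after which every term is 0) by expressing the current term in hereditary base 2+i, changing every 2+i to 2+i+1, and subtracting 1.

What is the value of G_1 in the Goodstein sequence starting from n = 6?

(0) 6|_2 = 2^2 + 2 ↦ 3^3 + 3|_3 = 30 ⇒ 29
(1) 29|_3 = 3^3 + 2 ↦ 4^4 + 2|_4 = 258 ⇒ 257

29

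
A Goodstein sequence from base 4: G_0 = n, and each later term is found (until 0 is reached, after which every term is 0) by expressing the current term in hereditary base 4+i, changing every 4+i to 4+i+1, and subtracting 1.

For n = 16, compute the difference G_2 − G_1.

3

G_0 = 16. HB_4(16) = 4^2. Bump = 25. G_1 = 24.
G_1 = 24. HB_5(24) = 4·5 + 4. Bump = 28. G_2 = 27.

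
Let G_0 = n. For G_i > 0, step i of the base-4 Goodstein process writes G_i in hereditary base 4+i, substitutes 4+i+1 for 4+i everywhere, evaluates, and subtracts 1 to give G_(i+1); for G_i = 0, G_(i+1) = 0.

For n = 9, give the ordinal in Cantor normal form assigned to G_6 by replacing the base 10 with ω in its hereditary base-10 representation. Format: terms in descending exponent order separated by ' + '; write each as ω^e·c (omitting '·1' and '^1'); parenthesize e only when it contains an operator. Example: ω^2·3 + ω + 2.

ω + 1

G_0 = 9. HB_4(9) = 2·4 + 1. Bump = 11. G_1 = 10.
G_1 = 10. HB_5(10) = 2·5. Bump = 12. G_2 = 11.
G_2 = 11. HB_6(11) = 6 + 5. Bump = 12. G_3 = 11.
G_3 = 11. HB_7(11) = 7 + 4. Bump = 12. G_4 = 11.
G_4 = 11. HB_8(11) = 8 + 3. Bump = 12. G_5 = 11.
G_5 = 11. HB_9(11) = 9 + 2. Bump = 12. G_6 = 11.
G_6 = 11. HB_10(11) = 10 + 1. Bump = 12. G_7 = 11.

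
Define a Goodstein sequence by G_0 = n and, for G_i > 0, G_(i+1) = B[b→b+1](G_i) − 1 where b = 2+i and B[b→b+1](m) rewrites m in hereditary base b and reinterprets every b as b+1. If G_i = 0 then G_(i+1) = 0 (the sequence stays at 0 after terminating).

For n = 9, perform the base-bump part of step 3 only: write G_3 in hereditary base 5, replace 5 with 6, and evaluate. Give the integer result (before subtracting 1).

(0) 9|_2 = 2^(2 + 1) + 1 ↦ 3^(3 + 1) + 1|_3 = 82 ⇒ 81
(1) 81|_3 = 3^(3 + 1) ↦ 4^(4 + 1)|_4 = 1024 ⇒ 1023
(2) 1023|_4 = 3·4^4 + 3·4^3 + 3·4^2 + 3·4 + 3 ↦ 3·5^5 + 3·5^3 + 3·5^2 + 3·5 + 3|_5 = 9843 ⇒ 9842

140744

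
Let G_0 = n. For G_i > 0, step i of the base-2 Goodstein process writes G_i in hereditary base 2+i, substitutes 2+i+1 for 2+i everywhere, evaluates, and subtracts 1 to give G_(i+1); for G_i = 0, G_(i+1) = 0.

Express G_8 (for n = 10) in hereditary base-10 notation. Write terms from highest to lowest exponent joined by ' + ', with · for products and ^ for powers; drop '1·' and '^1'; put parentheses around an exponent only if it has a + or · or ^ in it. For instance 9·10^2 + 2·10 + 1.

base 2: 10 = 2^(2 + 1) + 2; at 3: 3^(3 + 1) + 3 = 84; next = 83
base 3: 83 = 3^(3 + 1) + 2; at 4: 4^(4 + 1) + 2 = 1026; next = 1025
base 4: 1025 = 4^(4 + 1) + 1; at 5: 5^(5 + 1) + 1 = 15626; next = 15625
base 5: 15625 = 5^(5 + 1); at 6: 6^(6 + 1) = 279936; next = 279935
base 6: 279935 = 5·6^6 + 5·6^5 + 5·6^4 + 5·6^3 + 5·6^2 + 5·6 + 5; at 7: 5·7^7 + 5·7^5 + 5·7^4 + 5·7^3 + 5·7^2 + 5·7 + 5 = 4215755; next = 4215754
base 7: 4215754 = 5·7^7 + 5·7^5 + 5·7^4 + 5·7^3 + 5·7^2 + 5·7 + 4; at 8: 5·8^8 + 5·8^5 + 5·8^4 + 5·8^3 + 5·8^2 + 5·8 + 4 = 84073324; next = 84073323
base 8: 84073323 = 5·8^8 + 5·8^5 + 5·8^4 + 5·8^3 + 5·8^2 + 5·8 + 3; at 9: 5·9^9 + 5·9^5 + 5·9^4 + 5·9^3 + 5·9^2 + 5·9 + 3 = 1937434593; next = 1937434592
base 9: 1937434592 = 5·9^9 + 5·9^5 + 5·9^4 + 5·9^3 + 5·9^2 + 5·9 + 2; at 10: 5·10^10 + 5·10^5 + 5·10^4 + 5·10^3 + 5·10^2 + 5·10 + 2 = 50000555552; next = 50000555551
base 10: 50000555551 = 5·10^10 + 5·10^5 + 5·10^4 + 5·10^3 + 5·10^2 + 5·10 + 1; at 11: 5·11^11 + 5·11^5 + 5·11^4 + 5·11^3 + 5·11^2 + 5·11 + 1 = 1426559238831; next = 1426559238830

5·10^10 + 5·10^5 + 5·10^4 + 5·10^3 + 5·10^2 + 5·10 + 1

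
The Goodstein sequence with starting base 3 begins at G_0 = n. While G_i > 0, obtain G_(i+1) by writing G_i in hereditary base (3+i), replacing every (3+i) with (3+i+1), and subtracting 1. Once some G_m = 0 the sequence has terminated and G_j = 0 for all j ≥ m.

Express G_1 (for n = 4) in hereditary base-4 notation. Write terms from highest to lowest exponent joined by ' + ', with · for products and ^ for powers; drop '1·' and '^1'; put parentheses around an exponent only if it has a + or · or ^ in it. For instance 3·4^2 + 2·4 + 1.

4

[0] 4 ≡ 3 + 1 (base 3). Lift 4: 5. −1: 4.
[1] 4 ≡ 4 (base 4). Lift 5: 5. −1: 4.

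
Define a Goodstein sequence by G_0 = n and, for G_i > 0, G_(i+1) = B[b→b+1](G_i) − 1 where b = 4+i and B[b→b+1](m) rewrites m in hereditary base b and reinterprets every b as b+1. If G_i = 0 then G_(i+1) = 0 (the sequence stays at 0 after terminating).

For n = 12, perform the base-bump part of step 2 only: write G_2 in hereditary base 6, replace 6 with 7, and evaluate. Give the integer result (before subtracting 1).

17

12 —HB4→ 3·4 —bump→ 3·5 = 15 —(−1)→ 14
14 —HB5→ 2·5 + 4 —bump→ 2·6 + 4 = 16 —(−1)→ 15
15 —HB6→ 2·6 + 3 —bump→ 2·7 + 3 = 17 —(−1)→ 16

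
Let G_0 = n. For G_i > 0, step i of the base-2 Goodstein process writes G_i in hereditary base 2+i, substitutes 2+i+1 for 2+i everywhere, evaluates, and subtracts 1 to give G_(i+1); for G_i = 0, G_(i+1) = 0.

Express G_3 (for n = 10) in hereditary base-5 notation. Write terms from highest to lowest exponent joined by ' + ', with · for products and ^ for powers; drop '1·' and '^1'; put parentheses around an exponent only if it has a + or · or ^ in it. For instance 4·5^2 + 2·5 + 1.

5^(5 + 1)

i=0: 10 = 2^(2 + 1) + 2 (b=2); 2→3: 3^(3 + 1) + 3 = 84; 84−1 = 83
i=1: 83 = 3^(3 + 1) + 2 (b=3); 3→4: 4^(4 + 1) + 2 = 1026; 1026−1 = 1025
i=2: 1025 = 4^(4 + 1) + 1 (b=4); 4→5: 5^(5 + 1) + 1 = 15626; 15626−1 = 15625
i=3: 15625 = 5^(5 + 1) (b=5); 5→6: 6^(6 + 1) = 279936; 279936−1 = 279935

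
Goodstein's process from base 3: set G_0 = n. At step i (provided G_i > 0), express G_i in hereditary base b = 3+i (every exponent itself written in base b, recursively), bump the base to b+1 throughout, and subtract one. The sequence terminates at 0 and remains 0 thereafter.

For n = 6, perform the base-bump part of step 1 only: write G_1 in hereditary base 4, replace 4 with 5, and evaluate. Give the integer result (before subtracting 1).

[0] 6 ≡ 2·3 (base 3). Lift 4: 8. −1: 7.
[1] 7 ≡ 4 + 3 (base 4). Lift 5: 8. −1: 7.

8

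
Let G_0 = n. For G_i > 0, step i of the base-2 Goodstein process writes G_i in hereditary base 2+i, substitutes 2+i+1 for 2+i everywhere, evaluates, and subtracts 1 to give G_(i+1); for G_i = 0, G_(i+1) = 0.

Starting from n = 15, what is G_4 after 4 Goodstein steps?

326593

(0) 15|_2 = 2^(2 + 1) + 2^2 + 2 + 1 ↦ 3^(3 + 1) + 3^3 + 3 + 1|_3 = 112 ⇒ 111
(1) 111|_3 = 3^(3 + 1) + 3^3 + 3 ↦ 4^(4 + 1) + 4^4 + 4|_4 = 1284 ⇒ 1283
(2) 1283|_4 = 4^(4 + 1) + 4^4 + 3 ↦ 5^(5 + 1) + 5^5 + 3|_5 = 18753 ⇒ 18752
(3) 18752|_5 = 5^(5 + 1) + 5^5 + 2 ↦ 6^(6 + 1) + 6^6 + 2|_6 = 326594 ⇒ 326593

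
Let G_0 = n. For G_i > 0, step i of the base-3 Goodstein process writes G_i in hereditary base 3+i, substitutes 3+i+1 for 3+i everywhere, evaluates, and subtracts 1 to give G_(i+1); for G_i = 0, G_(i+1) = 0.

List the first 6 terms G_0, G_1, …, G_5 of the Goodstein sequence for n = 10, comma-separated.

10 —HB3→ 3^2 + 1 —bump→ 4^2 + 1 = 17 —(−1)→ 16
16 —HB4→ 4^2 —bump→ 5^2 = 25 —(−1)→ 24
24 —HB5→ 4·5 + 4 —bump→ 4·6 + 4 = 28 —(−1)→ 27
27 —HB6→ 4·6 + 3 —bump→ 4·7 + 3 = 31 —(−1)→ 30
30 —HB7→ 4·7 + 2 —bump→ 4·8 + 2 = 34 —(−1)→ 33

10, 16, 24, 27, 30, 33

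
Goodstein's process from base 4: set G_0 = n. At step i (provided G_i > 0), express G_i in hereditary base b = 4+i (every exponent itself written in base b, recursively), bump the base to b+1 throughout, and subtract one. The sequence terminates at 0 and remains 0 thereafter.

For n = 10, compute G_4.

[0] 10 ≡ 2·4 + 2 (base 4). Lift 5: 12. −1: 11.
[1] 11 ≡ 2·5 + 1 (base 5). Lift 6: 13. −1: 12.
[2] 12 ≡ 2·6 (base 6). Lift 7: 14. −1: 13.
[3] 13 ≡ 7 + 6 (base 7). Lift 8: 14. −1: 13.

13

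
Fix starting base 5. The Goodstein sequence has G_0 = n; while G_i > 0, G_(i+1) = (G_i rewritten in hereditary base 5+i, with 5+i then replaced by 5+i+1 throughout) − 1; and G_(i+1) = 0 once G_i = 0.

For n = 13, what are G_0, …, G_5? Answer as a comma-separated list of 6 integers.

13, 14, 15, 16, 17, 17

13 —HB5→ 2·5 + 3 —bump→ 2·6 + 3 = 15 —(−1)→ 14
14 —HB6→ 2·6 + 2 —bump→ 2·7 + 2 = 16 —(−1)→ 15
15 —HB7→ 2·7 + 1 —bump→ 2·8 + 1 = 17 —(−1)→ 16
16 —HB8→ 2·8 —bump→ 2·9 = 18 —(−1)→ 17
17 —HB9→ 9 + 8 —bump→ 10 + 8 = 18 —(−1)→ 17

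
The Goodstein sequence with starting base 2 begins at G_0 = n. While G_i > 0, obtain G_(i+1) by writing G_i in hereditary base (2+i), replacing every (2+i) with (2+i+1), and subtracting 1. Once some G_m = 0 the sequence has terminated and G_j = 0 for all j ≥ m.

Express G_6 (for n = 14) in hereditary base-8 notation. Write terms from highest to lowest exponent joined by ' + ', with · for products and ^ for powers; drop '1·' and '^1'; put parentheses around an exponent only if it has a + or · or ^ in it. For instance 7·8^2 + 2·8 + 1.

8^(8 + 1) + 5·8^5 + 5·8^4 + 5·8^3 + 5·8^2 + 5·8 + 3

[0] 14 ≡ 2^(2 + 1) + 2^2 + 2 (base 2). Lift 3: 111. −1: 110.
[1] 110 ≡ 3^(3 + 1) + 3^3 + 2 (base 3). Lift 4: 1282. −1: 1281.
[2] 1281 ≡ 4^(4 + 1) + 4^4 + 1 (base 4). Lift 5: 18751. −1: 18750.
[3] 18750 ≡ 5^(5 + 1) + 5^5 (base 5). Lift 6: 326592. −1: 326591.
[4] 326591 ≡ 6^(6 + 1) + 5·6^5 + 5·6^4 + 5·6^3 + 5·6^2 + 5·6 + 5 (base 6). Lift 7: 5862841. −1: 5862840.
[5] 5862840 ≡ 7^(7 + 1) + 5·7^5 + 5·7^4 + 5·7^3 + 5·7^2 + 5·7 + 4 (base 7). Lift 8: 134404972. −1: 134404971.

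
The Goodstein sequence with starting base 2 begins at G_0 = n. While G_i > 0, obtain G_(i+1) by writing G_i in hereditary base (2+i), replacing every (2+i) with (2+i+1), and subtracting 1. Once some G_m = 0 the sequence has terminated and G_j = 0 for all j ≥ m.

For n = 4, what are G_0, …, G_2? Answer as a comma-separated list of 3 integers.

4, 26, 41

G_0=4  [base 2] 2^2  →[2↦3]→  3^3 = 27  −1 ⇒ G_1=26
G_1=26  [base 3] 2·3^2 + 2·3 + 2  →[3↦4]→  2·4^2 + 2·4 + 2 = 42  −1 ⇒ G_2=41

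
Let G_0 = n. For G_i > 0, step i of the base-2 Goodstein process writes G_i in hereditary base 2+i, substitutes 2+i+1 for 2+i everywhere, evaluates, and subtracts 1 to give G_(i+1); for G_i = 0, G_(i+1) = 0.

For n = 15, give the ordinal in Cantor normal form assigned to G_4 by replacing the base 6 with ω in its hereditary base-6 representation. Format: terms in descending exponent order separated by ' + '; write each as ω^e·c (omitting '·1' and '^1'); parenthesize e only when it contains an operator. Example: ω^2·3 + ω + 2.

step 0: 15 = 2^(2 + 1) + 2^2 + 2 + 1; sub 3 for 2: 3^(3 + 1) + 3^3 + 3 + 1; = 112; G_1 = 112−1 = 111
step 1: 111 = 3^(3 + 1) + 3^3 + 3; sub 4 for 3: 4^(4 + 1) + 4^4 + 4; = 1284; G_2 = 1284−1 = 1283
step 2: 1283 = 4^(4 + 1) + 4^4 + 3; sub 5 for 4: 5^(5 + 1) + 5^5 + 3; = 18753; G_3 = 18753−1 = 18752
step 3: 18752 = 5^(5 + 1) + 5^5 + 2; sub 6 for 5: 6^(6 + 1) + 6^6 + 2; = 326594; G_4 = 326594−1 = 326593

ω^(ω + 1) + ω^ω + 1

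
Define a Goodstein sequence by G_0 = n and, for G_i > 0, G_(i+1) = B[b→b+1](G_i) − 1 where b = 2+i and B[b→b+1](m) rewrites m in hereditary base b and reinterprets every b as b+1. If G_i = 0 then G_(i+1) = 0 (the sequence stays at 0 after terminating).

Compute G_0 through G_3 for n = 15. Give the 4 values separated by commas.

15, 111, 1283, 18752

15 —HB2→ 2^(2 + 1) + 2^2 + 2 + 1 —bump→ 3^(3 + 1) + 3^3 + 3 + 1 = 112 —(−1)→ 111
111 —HB3→ 3^(3 + 1) + 3^3 + 3 —bump→ 4^(4 + 1) + 4^4 + 4 = 1284 —(−1)→ 1283
1283 —HB4→ 4^(4 + 1) + 4^4 + 3 —bump→ 5^(5 + 1) + 5^5 + 3 = 18753 —(−1)→ 18752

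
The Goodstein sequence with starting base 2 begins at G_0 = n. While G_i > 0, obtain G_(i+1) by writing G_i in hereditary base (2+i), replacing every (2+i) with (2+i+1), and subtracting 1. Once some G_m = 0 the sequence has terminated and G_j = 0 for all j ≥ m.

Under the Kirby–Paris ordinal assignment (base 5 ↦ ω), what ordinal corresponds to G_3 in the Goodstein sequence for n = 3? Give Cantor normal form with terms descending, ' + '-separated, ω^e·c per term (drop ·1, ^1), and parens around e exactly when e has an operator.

3 —HB2→ 2 + 1 —bump→ 3 + 1 = 4 —(−1)→ 3
3 —HB3→ 3 —bump→ 4 = 4 —(−1)→ 3
3 —HB4→ 3 —bump→ 3 = 3 —(−1)→ 2
2 —HB5→ 2 —bump→ 2 = 2 —(−1)→ 1

2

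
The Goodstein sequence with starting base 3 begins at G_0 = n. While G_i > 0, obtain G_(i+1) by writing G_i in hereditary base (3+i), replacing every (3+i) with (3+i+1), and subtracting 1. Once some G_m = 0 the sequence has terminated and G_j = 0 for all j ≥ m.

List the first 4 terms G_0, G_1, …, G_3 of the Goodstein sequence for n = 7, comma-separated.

7 —HB3→ 2·3 + 1 —bump→ 2·4 + 1 = 9 —(−1)→ 8
8 —HB4→ 2·4 —bump→ 2·5 = 10 —(−1)→ 9
9 —HB5→ 5 + 4 —bump→ 6 + 4 = 10 —(−1)→ 9

7, 8, 9, 9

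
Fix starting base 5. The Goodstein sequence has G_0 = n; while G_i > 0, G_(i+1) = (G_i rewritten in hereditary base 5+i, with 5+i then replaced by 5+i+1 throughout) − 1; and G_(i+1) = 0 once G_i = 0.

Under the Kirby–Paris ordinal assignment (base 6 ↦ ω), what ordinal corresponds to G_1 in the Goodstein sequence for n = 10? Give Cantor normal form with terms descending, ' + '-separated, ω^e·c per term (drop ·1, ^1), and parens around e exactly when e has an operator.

step 0: 10 = 2·5; sub 6 for 5: 2·6; = 12; G_1 = 12−1 = 11
step 1: 11 = 6 + 5; sub 7 for 6: 7 + 5; = 12; G_2 = 12−1 = 11

ω + 5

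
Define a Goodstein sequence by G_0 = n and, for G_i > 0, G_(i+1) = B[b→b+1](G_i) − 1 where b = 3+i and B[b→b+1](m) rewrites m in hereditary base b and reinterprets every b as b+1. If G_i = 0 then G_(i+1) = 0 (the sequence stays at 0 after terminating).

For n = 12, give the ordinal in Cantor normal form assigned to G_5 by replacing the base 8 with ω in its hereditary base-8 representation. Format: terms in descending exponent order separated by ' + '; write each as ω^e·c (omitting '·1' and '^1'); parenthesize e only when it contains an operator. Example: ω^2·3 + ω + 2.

ω·7 + 7

G_0=12  [base 3] 3^2 + 3  →[3↦4]→  4^2 + 4 = 20  −1 ⇒ G_1=19
G_1=19  [base 4] 4^2 + 3  →[4↦5]→  5^2 + 3 = 28  −1 ⇒ G_2=27
G_2=27  [base 5] 5^2 + 2  →[5↦6]→  6^2 + 2 = 38  −1 ⇒ G_3=37
G_3=37  [base 6] 6^2 + 1  →[6↦7]→  7^2 + 1 = 50  −1 ⇒ G_4=49
G_4=49  [base 7] 7^2  →[7↦8]→  8^2 = 64  −1 ⇒ G_5=63
G_5=63  [base 8] 7·8 + 7  →[8↦9]→  7·9 + 7 = 70  −1 ⇒ G_6=69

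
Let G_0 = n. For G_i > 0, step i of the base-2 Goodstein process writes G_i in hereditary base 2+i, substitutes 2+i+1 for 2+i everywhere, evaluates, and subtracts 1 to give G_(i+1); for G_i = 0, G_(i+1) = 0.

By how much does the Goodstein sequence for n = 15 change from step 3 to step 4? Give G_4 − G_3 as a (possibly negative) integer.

307841

base 2: 15 = 2^(2 + 1) + 2^2 + 2 + 1; at 3: 3^(3 + 1) + 3^3 + 3 + 1 = 112; next = 111
base 3: 111 = 3^(3 + 1) + 3^3 + 3; at 4: 4^(4 + 1) + 4^4 + 4 = 1284; next = 1283
base 4: 1283 = 4^(4 + 1) + 4^4 + 3; at 5: 5^(5 + 1) + 5^5 + 3 = 18753; next = 18752
base 5: 18752 = 5^(5 + 1) + 5^5 + 2; at 6: 6^(6 + 1) + 6^6 + 2 = 326594; next = 326593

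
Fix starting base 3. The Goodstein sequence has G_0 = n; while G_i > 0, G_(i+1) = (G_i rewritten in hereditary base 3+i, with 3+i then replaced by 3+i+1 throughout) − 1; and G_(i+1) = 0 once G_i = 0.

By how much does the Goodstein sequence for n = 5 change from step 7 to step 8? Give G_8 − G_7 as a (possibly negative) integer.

i=0: 5 = 3 + 2 (b=3); 3→4: 4 + 2 = 6; 6−1 = 5
i=1: 5 = 4 + 1 (b=4); 4→5: 5 + 1 = 6; 6−1 = 5
i=2: 5 = 5 (b=5); 5→6: 6 = 6; 6−1 = 5
i=3: 5 = 5 (b=6); 6→7: 5 = 5; 5−1 = 4
i=4: 4 = 4 (b=7); 7→8: 4 = 4; 4−1 = 3
i=5: 3 = 3 (b=8); 8→9: 3 = 3; 3−1 = 2
i=6: 2 = 2 (b=9); 9→10: 2 = 2; 2−1 = 1
i=7: 1 = 1 (b=10); 10→11: 1 = 1; 1−1 = 0

-1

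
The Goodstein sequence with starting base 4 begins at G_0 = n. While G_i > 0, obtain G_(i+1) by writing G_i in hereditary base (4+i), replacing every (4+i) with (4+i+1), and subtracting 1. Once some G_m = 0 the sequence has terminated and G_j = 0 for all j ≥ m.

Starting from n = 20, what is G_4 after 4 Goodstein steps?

65

i=0: 20 = 4^2 + 4 (b=4); 4→5: 5^2 + 5 = 30; 30−1 = 29
i=1: 29 = 5^2 + 4 (b=5); 5→6: 6^2 + 4 = 40; 40−1 = 39
i=2: 39 = 6^2 + 3 (b=6); 6→7: 7^2 + 3 = 52; 52−1 = 51
i=3: 51 = 7^2 + 2 (b=7); 7→8: 8^2 + 2 = 66; 66−1 = 65
i=4: 65 = 8^2 + 1 (b=8); 8→9: 9^2 + 1 = 82; 82−1 = 81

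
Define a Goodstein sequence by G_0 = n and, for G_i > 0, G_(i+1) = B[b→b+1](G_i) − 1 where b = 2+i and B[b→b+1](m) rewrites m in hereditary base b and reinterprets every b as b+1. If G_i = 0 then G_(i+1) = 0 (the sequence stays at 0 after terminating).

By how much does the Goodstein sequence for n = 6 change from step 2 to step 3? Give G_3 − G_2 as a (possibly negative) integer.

2868

(0) 6|_2 = 2^2 + 2 ↦ 3^3 + 3|_3 = 30 ⇒ 29
(1) 29|_3 = 3^3 + 2 ↦ 4^4 + 2|_4 = 258 ⇒ 257
(2) 257|_4 = 4^4 + 1 ↦ 5^5 + 1|_5 = 3126 ⇒ 3125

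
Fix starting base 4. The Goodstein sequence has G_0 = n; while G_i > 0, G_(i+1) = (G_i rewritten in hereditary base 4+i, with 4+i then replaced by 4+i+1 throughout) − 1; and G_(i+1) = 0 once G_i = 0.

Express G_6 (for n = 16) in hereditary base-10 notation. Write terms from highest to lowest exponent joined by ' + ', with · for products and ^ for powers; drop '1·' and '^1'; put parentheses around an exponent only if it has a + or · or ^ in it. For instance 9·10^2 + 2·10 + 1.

3·10 + 9

step 0: 16 = 4^2; sub 5 for 4: 5^2; = 25; G_1 = 25−1 = 24
step 1: 24 = 4·5 + 4; sub 6 for 5: 4·6 + 4; = 28; G_2 = 28−1 = 27
step 2: 27 = 4·6 + 3; sub 7 for 6: 4·7 + 3; = 31; G_3 = 31−1 = 30
step 3: 30 = 4·7 + 2; sub 8 for 7: 4·8 + 2; = 34; G_4 = 34−1 = 33
step 4: 33 = 4·8 + 1; sub 9 for 8: 4·9 + 1; = 37; G_5 = 37−1 = 36
step 5: 36 = 4·9; sub 10 for 9: 4·10; = 40; G_6 = 40−1 = 39
step 6: 39 = 3·10 + 9; sub 11 for 10: 3·11 + 9; = 42; G_7 = 42−1 = 41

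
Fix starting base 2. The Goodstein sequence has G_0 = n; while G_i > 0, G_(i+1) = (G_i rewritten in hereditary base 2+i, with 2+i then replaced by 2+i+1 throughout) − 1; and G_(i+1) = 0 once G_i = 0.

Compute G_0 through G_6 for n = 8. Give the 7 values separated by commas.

8, 80, 553, 6310, 93395, 1647195, 33554571

G_0=8  [base 2] 2^(2 + 1)  →[2↦3]→  3^(3 + 1) = 81  −1 ⇒ G_1=80
G_1=80  [base 3] 2·3^3 + 2·3^2 + 2·3 + 2  →[3↦4]→  2·4^4 + 2·4^2 + 2·4 + 2 = 554  −1 ⇒ G_2=553
G_2=553  [base 4] 2·4^4 + 2·4^2 + 2·4 + 1  →[4↦5]→  2·5^5 + 2·5^2 + 2·5 + 1 = 6311  −1 ⇒ G_3=6310
G_3=6310  [base 5] 2·5^5 + 2·5^2 + 2·5  →[5↦6]→  2·6^6 + 2·6^2 + 2·6 = 93396  −1 ⇒ G_4=93395
G_4=93395  [base 6] 2·6^6 + 2·6^2 + 6 + 5  →[6↦7]→  2·7^7 + 2·7^2 + 7 + 5 = 1647196  −1 ⇒ G_5=1647195
G_5=1647195  [base 7] 2·7^7 + 2·7^2 + 7 + 4  →[7↦8]→  2·8^8 + 2·8^2 + 8 + 4 = 33554572  −1 ⇒ G_6=33554571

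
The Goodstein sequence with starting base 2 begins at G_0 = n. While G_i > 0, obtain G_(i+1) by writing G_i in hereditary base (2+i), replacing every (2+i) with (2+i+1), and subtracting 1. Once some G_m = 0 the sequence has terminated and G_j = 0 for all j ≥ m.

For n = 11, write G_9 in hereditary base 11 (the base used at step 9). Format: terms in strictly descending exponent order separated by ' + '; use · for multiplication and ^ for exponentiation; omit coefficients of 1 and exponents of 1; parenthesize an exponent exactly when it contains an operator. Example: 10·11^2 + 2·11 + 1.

7·11^11 + 7·11^7 + 7·11^6 + 7·11^5 + 7·11^4 + 7·11^3 + 7·11^2 + 7·11 + 4

(0) 11|_2 = 2^(2 + 1) + 2 + 1 ↦ 3^(3 + 1) + 3 + 1|_3 = 85 ⇒ 84
(1) 84|_3 = 3^(3 + 1) + 3 ↦ 4^(4 + 1) + 4|_4 = 1028 ⇒ 1027
(2) 1027|_4 = 4^(4 + 1) + 3 ↦ 5^(5 + 1) + 3|_5 = 15628 ⇒ 15627
(3) 15627|_5 = 5^(5 + 1) + 2 ↦ 6^(6 + 1) + 2|_6 = 279938 ⇒ 279937
(4) 279937|_6 = 6^(6 + 1) + 1 ↦ 7^(7 + 1) + 1|_7 = 5764802 ⇒ 5764801
(5) 5764801|_7 = 7^(7 + 1) ↦ 8^(8 + 1)|_8 = 134217728 ⇒ 134217727
(6) 134217727|_8 = 7·8^8 + 7·8^7 + 7·8^6 + 7·8^5 + 7·8^4 + 7·8^3 + 7·8^2 + 7·8 + 7 ↦ 7·9^9 + 7·9^7 + 7·9^6 + 7·9^5 + 7·9^4 + 7·9^3 + 7·9^2 + 7·9 + 7|_9 = 2749609303 ⇒ 2749609302
(7) 2749609302|_9 = 7·9^9 + 7·9^7 + 7·9^6 + 7·9^5 + 7·9^4 + 7·9^3 + 7·9^2 + 7·9 + 6 ↦ 7·10^10 + 7·10^7 + 7·10^6 + 7·10^5 + 7·10^4 + 7·10^3 + 7·10^2 + 7·10 + 6|_10 = 70077777776 ⇒ 70077777775
(8) 70077777775|_10 = 7·10^10 + 7·10^7 + 7·10^6 + 7·10^5 + 7·10^4 + 7·10^3 + 7·10^2 + 7·10 + 5 ↦ 7·11^11 + 7·11^7 + 7·11^6 + 7·11^5 + 7·11^4 + 7·11^3 + 7·11^2 + 7·11 + 5|_11 = 1997331745491 ⇒ 1997331745490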